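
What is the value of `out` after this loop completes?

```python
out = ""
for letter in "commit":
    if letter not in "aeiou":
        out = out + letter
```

Remove vowels from 'commit'
`out` takes the values: "" → "c" → "cm" → "cmm" → "cmmt"

Answer: "cmmt"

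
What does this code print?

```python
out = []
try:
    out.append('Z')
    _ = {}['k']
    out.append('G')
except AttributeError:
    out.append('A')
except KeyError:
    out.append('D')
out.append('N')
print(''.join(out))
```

Execution trace: 'Z' (try body) → 'D' (except KeyError) → 'N' (after the try/except). Output: ZDN

Answer: ZDN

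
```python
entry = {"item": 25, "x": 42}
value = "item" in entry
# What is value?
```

Trace:
`entry = {"item": 25, "x": 42}` → entry = {'item': 25, 'x': 42}
`value = "item" in entry` → value = True
So value = True

Answer: True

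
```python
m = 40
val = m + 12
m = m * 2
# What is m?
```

Trace:
`m = 40` → m = 40
`val = m + 12` → val = 52
`m = m * 2` → m = 80
So m = 80

Answer: 80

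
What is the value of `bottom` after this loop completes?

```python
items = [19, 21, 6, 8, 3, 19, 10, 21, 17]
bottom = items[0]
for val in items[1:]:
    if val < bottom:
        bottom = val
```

Minimum of [19, 21, 6, 8, 3, 19, 10, 21, 17]
`bottom` takes the values: 19 → 6 → 3

Answer: 3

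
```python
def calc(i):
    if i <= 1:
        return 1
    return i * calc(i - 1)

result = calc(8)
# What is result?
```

calc(8) = 8 * 7 * 6 * 5 * 4 * 3 * 2 * 1 = 40320

Answer: 40320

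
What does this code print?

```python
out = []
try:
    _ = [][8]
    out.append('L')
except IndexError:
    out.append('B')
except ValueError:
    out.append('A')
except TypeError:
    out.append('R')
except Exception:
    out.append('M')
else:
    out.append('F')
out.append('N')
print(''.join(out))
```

Execution trace: 'B' (except IndexError) → 'N' (after the try/except). Output: BN

Answer: BN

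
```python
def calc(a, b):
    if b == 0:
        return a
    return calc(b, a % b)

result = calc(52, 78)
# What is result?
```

calc(52, 78) -> calc(78, 52) -> calc(52, 26) -> calc(26, 0) -> 26

Answer: 26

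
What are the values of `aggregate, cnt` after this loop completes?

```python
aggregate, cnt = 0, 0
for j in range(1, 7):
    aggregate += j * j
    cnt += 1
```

Sum of squares and count
`aggregate, cnt` takes the values: (0, 0) → (1, 0) → (1, 1) → (5, 1) → (5, 2) → (14, 2) → (14, 3) → (30, 3) → (30, 4) → (55, 4) → (55, 5) → (91, 5) → (91, 6)

Answer: 91, 6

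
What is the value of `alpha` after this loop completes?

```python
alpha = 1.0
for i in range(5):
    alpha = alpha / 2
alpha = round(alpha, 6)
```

Halving LR 5 times: 1 / 2^5
`alpha` takes the values: 1.0 → 0.5 → 0.25 → 0.125 → 0.0625 → 0.03125

Answer: 0.03125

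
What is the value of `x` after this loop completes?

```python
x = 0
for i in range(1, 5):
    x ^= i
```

XOR of 1 to 4
`x` takes the values: 0 → 1 → 3 → 0 → 4

Answer: 4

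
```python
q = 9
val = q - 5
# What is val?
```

Trace:
`q = 9` → q = 9
`val = q - 5` → val = 4
So val = 4

Answer: 4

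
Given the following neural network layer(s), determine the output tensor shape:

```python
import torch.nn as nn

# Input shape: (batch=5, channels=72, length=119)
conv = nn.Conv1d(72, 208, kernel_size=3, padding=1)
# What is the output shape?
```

Input: (5, 72, 119) -> Output: (5, 208, 119)

Answer: (5, 208, 119)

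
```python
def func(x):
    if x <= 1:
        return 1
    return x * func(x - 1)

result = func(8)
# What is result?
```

func(8) = 8 * 7 * 6 * 5 * 4 * 3 * 2 * 1 = 40320

Answer: 40320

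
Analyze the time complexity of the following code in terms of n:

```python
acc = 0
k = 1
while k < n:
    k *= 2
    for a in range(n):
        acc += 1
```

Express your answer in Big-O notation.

Each loop level contributes: log n × n. Multiplying the contributions gives O(n log n).

Answer: O(n log n)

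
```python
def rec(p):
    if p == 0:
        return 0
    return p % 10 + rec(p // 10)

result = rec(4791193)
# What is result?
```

Sum of digits of 4791193: 3 + 9 + 1 + 1 + 9 + 7 + 4 = 34

Answer: 34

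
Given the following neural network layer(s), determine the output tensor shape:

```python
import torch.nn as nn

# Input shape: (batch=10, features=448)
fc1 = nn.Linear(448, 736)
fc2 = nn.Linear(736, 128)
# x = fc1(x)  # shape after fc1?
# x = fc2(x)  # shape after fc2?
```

Input: (10, 448) -> after fc1: (10, 736) -> Output: (10, 128)

Answer: (10, 128)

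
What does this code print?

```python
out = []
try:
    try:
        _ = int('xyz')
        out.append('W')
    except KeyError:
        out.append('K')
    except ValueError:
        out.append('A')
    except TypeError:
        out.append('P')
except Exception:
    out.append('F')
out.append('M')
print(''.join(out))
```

Execution trace: 'A' (inner except ValueError) → 'M' (after the try/except). Output: AM

Answer: AM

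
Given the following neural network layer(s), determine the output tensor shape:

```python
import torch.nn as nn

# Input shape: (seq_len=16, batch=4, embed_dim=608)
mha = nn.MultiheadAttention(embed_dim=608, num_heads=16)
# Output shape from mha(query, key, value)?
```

Input: (16, 4, 608) -> Output: (16, 4, 608)

Answer: (16, 4, 608)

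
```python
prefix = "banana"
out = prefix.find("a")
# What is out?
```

Trace:
`prefix = "banana"` → prefix = 'banana'
`out = prefix.find("a")` → out = 1
So out = 1

Answer: 1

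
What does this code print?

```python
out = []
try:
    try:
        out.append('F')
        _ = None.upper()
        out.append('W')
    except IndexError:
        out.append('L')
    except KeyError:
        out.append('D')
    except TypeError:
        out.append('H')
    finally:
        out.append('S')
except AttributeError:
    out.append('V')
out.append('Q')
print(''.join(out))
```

Execution trace: 'F' (inner try body) → 'S' (inner finally) → 'V' (outer except AttributeError) → 'Q' (after the try/except). Output: FSVQ

Answer: FSVQ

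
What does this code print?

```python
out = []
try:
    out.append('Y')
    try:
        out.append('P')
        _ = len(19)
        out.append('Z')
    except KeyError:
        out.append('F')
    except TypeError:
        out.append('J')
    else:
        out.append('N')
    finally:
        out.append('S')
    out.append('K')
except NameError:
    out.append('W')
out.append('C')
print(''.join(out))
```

Execution trace: 'Y' (try body) → 'P' (inner try body) → 'J' (inner except TypeError) → 'S' (inner finally) → 'K' (try body, no exception) → 'C' (after the try/except). Output: YPJSKC

Answer: YPJSKC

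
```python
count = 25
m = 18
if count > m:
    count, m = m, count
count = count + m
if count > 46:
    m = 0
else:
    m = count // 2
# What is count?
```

Trace:
`count = 25` → count = 25
`m = 18` → m = 18
`if count > m: ...` → count > m is True → count = 18; m = 25
`count = count + m` → count = 43
`if count > 46: ...` → count > 46 is False, take else branch → m = 21
So count = 43

Answer: 43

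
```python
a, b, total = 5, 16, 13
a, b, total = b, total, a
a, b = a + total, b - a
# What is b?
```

Trace:
`a, b, total = 5, 16, 13` → a = 5; b = 16; total = 13
`a, b, total = b, total, a` → a = 16; b = 13; total = 5
`a, b = a + total, b - a` → a = 21; b = -3
So b = -3

Answer: -3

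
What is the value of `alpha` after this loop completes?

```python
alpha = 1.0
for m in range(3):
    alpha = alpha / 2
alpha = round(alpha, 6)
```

Halving LR 3 times: 1 / 2^3
`alpha` takes the values: 1.0 → 0.5 → 0.25 → 0.125

Answer: 0.125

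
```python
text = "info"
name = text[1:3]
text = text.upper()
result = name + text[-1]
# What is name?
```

Trace:
`text = "info"` → text = 'info'
`name = text[1:3]` → name = 'nf'
`text = text.upper()` → text = 'INFO'
`result = name + text[-1]` → result = 'nfO'
So name = 'nf'

Answer: 'nf'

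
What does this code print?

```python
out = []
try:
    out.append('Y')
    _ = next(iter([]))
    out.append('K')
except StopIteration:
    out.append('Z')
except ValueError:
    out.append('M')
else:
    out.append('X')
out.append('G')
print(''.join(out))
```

Execution trace: 'Y' (try body) → 'Z' (except StopIteration) → 'G' (after the try/except). Output: YZG

Answer: YZG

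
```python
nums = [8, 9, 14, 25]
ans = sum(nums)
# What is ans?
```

Trace:
`nums = [8, 9, 14, 25]` → nums = [8, 9, 14, 25]
`ans = sum(nums)` → ans = 56
So ans = 56

Answer: 56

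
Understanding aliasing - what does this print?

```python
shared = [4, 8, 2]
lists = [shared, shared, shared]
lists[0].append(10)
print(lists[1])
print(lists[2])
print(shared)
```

Key concept: list of same reference.
Step by step:
`shared = [4, 8, 2]` → shared = [4, 8, 2]
`lists = [shared, shared, shared]` → lists = [[4, 8, 2], [4, 8, 2], [4, 8, 2]]
`lists[0].append(10)` → shared = [4, 8, 2, 10]; lists = [[4, 8, 2, 10], [4, 8, 2, 10], [4, 8, 2, 10]]
`print(lists[1])` → prints [4, 8, 2, 10]
`print(lists[2])` → prints [4, 8, 2, 10]
`print(shared)` → prints [4, 8, 2, 10]

Answer:
[4, 8, 2, 10]
[4, 8, 2, 10]
[4, 8, 2, 10]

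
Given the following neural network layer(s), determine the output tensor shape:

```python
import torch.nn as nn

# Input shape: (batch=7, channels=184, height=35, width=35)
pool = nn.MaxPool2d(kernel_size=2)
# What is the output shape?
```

Input: (7, 184, 35, 35) -> Output: (7, 184, 17, 17)

Answer: (7, 184, 17, 17)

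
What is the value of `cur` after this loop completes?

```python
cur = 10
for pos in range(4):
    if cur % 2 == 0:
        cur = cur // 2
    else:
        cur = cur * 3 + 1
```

Collatz-style transformation from 10
`cur` takes the values: 10 → 5 → 16 → 8 → 4

Answer: 4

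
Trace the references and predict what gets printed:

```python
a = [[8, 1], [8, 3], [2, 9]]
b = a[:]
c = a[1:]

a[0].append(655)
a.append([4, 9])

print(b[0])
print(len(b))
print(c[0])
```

Key concept: slice with nested mutation.
Step by step:
`a = [[8, 1], [8, 3], [2, 9]]` → a = [[8, 1], [8, 3], [2, 9]]
`b = a[:]` → b = [[8, 1], [8, 3], [2, 9]]
`c = a[1:]` → c = [[8, 3], [2, 9]]
`a[0].append(655)` → a = [[8, 1, 655], [8, 3], [2, 9]]; b = [[8, 1, 655], [8, 3], [2, 9]]
`a.append([4, 9])` → a = [[8, 1, 655], [8, 3], [2, 9], [4, 9]]
`print(b[0])` → prints [8, 1, 655]
`print(len(b))` → prints 3
`print(c[0])` → prints [8, 3]

Answer:
[8, 1, 655]
3
[8, 3]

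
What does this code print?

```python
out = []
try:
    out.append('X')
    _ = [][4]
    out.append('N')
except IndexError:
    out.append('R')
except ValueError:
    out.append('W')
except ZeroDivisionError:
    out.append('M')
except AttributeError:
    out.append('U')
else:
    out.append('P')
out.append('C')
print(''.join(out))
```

Execution trace: 'X' (try body) → 'R' (except IndexError) → 'C' (after the try/except). Output: XRC

Answer: XRC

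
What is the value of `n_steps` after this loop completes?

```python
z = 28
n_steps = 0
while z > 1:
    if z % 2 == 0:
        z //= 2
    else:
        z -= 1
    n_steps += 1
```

Steps to reduce 28 to 1
`n_steps` takes the values: 0 → 1 → 2 → 3 → 4 → 5 → 6

Answer: 6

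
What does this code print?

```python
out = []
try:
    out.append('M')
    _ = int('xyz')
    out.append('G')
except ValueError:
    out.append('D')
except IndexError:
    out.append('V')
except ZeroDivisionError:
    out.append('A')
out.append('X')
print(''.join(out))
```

Execution trace: 'M' (try body) → 'D' (except ValueError) → 'X' (after the try/except). Output: MDX

Answer: MDX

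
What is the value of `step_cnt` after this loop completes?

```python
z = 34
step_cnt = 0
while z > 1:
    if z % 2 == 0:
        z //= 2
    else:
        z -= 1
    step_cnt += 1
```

Steps to reduce 34 to 1
`step_cnt` takes the values: 0 → 1 → 2 → 3 → 4 → 5 → 6

Answer: 6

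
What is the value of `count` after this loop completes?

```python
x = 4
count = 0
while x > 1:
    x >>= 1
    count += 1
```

Count right shifts until 1
`count` takes the values: 0 → 1 → 2

Answer: 2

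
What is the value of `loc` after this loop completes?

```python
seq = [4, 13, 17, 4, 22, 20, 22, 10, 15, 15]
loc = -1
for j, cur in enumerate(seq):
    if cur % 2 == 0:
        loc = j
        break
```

First even number index in [4, 13, 17, 4, 22, 20, 22, 10, 15, 15]
`loc` takes the values: -1 → 0

Answer: 0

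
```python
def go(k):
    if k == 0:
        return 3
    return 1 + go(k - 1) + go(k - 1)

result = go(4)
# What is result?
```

go(k) = 1 + 2·go(k-1), go(0)=3. Closed form: (3+1)·2^4 - 1 = 63.

Answer: 63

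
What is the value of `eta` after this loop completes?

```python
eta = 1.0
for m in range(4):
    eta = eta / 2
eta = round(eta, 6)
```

Halving LR 4 times: 1 / 2^4
`eta` takes the values: 1.0 → 0.5 → 0.25 → 0.125 → 0.0625

Answer: 0.0625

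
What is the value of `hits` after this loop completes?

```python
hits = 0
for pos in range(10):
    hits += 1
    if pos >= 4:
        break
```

Loop breaks when pos reaches 4, hits is 5
`hits` takes the values: 0 → 1 → 2 → 3 → 4 → 5

Answer: 5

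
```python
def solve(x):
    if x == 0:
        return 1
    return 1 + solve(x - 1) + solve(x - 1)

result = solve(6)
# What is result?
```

solve(x) = 1 + 2·solve(x-1), solve(0)=1. Closed form: (1+1)·2^6 - 1 = 127.

Answer: 127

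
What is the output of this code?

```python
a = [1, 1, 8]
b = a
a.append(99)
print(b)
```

Key concept: basic list aliasing.
Step by step:
`a = [1, 1, 8]` → a = [1, 1, 8]
`b = a` → b = [1, 1, 8] (same object as a)
`a.append(99)` → a = [1, 1, 8, 99] (same object as b); b = [1, 1, 8, 99] (same object as a)
`print(b)` → prints [1, 1, 8, 99]

Answer: [1, 1, 8, 99]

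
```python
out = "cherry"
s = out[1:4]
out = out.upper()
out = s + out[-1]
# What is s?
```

Trace:
`out = "cherry"` → out = 'cherry'
`s = out[1:4]` → s = 'her'
`out = out.upper()` → out = 'CHERRY'
`out = s + out[-1]` → out = 'herY'
So s = 'her'

Answer: 'her'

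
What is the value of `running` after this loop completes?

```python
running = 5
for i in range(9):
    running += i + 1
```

Start at 5, add 1 to 9 = 50
`running` takes the values: 5 → 6 → 8 → 11 → 15 → 20 → 26 → 33 → 41 → 50

Answer: 50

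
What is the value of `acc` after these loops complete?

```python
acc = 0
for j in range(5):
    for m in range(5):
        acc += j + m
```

Sum of all j+m for j,m in 5x5
`acc` takes the values: 0 → 1 → 3 → 6 → 10 → 11 → 13 → 16 → 20 → 25 → 27 → 30 → 34 → 39 → 45 → 48 → 52 → 57 → 63 → 70 → 74 → 79 → 85 → 92 → 100

Answer: 100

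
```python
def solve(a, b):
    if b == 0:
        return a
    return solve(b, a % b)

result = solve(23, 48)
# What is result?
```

solve(23, 48) -> solve(48, 23) -> solve(23, 2) -> solve(2, 1) -> solve(1, 0) -> 1

Answer: 1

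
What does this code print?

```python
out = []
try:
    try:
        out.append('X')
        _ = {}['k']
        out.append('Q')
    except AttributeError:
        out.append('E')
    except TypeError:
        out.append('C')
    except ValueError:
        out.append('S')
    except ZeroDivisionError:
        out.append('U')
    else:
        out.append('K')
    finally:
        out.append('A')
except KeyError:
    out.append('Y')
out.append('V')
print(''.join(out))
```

Execution trace: 'X' (try body) → 'A' (finally) → 'Y' (outer except KeyError) → 'V' (after the try/except). Output: XAYV

Answer: XAYV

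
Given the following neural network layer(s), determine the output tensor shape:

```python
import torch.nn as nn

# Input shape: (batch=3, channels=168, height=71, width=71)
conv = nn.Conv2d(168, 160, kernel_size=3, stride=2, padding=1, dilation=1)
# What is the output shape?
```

Input: (3, 168, 71, 71) -> Output: (3, 160, 36, 36)

Answer: (3, 160, 36, 36)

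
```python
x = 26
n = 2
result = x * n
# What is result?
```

Trace:
`x = 26` → x = 26
`n = 2` → n = 2
`result = x * n` → result = 52
So result = 52

Answer: 52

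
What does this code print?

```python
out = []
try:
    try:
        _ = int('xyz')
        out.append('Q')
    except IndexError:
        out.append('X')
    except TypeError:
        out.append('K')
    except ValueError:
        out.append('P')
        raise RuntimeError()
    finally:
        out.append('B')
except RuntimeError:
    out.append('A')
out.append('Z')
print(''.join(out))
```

Execution trace: 'P' (inner except ValueError) → 'B' (inner finally) → 'A' (outer except RuntimeError) → 'Z' (after the try/except). Output: PBAZ

Answer: PBAZ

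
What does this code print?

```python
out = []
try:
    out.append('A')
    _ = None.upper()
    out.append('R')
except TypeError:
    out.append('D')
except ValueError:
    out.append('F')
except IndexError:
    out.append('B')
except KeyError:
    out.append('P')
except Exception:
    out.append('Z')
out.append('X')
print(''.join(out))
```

Execution trace: 'A' (try body) → 'Z' (except Exception) → 'X' (after the try/except). Output: AZX

Answer: AZX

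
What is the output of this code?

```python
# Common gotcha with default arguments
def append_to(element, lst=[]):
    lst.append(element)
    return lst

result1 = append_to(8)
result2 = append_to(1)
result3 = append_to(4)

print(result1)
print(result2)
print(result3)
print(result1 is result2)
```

Key concept: mutable default argument gotcha.
Step by step:
`result1 = append_to(8)` → result1 = [8]
`result2 = append_to(1)` → result1 = [8, 1] (same object as result2); result2 = [8, 1] (same object as result1)
`result3 = append_to(4)` → result1 = [8, 1, 4] (same object as result2, result3); result2 = [8, 1, 4] (same object as result1, result3); result3 = [8, 1, 4] (same object as result1, result2)
`print(result1)` → prints [8, 1, 4]
`print(result2)` → prints [8, 1, 4]
`print(result3)` → prints [8, 1, 4]
`print(result1 is result2)` → prints True

Answer:
[8, 1, 4]
[8, 1, 4]
[8, 1, 4]
True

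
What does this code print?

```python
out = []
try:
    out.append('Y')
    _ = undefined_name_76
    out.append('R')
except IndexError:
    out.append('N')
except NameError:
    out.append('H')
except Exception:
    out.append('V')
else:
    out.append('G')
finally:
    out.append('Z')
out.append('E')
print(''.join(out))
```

Execution trace: 'Y' (try body) → 'H' (except NameError) → 'Z' (finally) → 'E' (after the try/except). Output: YHZE

Answer: YHZE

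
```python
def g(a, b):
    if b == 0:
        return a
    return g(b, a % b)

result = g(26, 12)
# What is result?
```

g(26, 12) -> g(12, 2) -> g(2, 0) -> 2

Answer: 2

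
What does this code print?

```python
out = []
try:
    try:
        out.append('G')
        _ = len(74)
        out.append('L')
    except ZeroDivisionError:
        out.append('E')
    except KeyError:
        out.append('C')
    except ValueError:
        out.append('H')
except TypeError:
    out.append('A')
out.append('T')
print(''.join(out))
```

Execution trace: 'G' (try body) → 'A' (outer except TypeError) → 'T' (after the try/except). Output: GAT

Answer: GAT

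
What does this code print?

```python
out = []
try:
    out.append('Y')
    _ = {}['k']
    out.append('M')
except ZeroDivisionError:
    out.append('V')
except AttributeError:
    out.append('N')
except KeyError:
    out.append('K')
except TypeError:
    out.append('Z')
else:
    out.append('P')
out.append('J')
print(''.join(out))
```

Execution trace: 'Y' (try body) → 'K' (except KeyError) → 'J' (after the try/except). Output: YKJ

Answer: YKJ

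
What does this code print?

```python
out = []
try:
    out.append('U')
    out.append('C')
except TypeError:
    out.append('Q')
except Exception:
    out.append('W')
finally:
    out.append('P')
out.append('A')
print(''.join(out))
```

Execution trace: 'U' (try body) → 'C' (try body, no exception) → 'P' (finally) → 'A' (after the try/except). Output: UCPA

Answer: UCPA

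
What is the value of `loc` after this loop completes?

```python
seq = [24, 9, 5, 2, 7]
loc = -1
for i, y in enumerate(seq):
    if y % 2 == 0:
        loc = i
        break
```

First even number index in [24, 9, 5, 2, 7]
`loc` takes the values: -1 → 0

Answer: 0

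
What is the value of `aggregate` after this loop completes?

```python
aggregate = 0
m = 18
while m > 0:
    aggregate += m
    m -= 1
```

Sum 18 down to 1
`aggregate` takes the values: 0 → 18 → 35 → 51 → 66 → 80 → 93 → 105 → 116 → 126 → 135 → 143 → 150 → 156 → 161 → 165 → 168 → 170 → 171

Answer: 171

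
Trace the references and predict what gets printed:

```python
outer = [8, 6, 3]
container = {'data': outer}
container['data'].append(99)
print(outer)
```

Key concept: dict holds reference to list.
Step by step:
`outer = [8, 6, 3]` → outer = [8, 6, 3]
`container = {'data': outer}` → container = {'data': [8, 6, 3]}
`container['data'].append(99)` → outer = [8, 6, 3, 99]; container = {'data': [8, 6, 3, 99]}
`print(outer)` → prints [8, 6, 3, 99]

Answer: [8, 6, 3, 99]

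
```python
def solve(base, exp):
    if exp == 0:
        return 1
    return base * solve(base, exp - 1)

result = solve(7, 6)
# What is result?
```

solve(7, 6) = 7 * 7 * 7 * 7 * 7 * 7 = 117649

Answer: 117649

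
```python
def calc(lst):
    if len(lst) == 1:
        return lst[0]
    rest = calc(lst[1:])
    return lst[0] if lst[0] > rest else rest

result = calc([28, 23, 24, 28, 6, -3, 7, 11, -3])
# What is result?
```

Recursive max over [28, 23, 24, 28, 6, -3, 7, 11, -3] = 28

Answer: 28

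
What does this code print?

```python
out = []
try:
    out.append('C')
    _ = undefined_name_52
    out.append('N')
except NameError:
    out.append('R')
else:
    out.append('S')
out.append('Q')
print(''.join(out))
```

Execution trace: 'C' (try body) → 'R' (except NameError) → 'Q' (after the try/except). Output: CRQ

Answer: CRQ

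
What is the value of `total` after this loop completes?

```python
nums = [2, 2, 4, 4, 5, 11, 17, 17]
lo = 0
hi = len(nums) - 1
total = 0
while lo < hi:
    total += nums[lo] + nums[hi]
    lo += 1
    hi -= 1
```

Sum of pairs from ends
`total` takes the values: 0 → 19 → 38 → 53 → 62

Answer: 62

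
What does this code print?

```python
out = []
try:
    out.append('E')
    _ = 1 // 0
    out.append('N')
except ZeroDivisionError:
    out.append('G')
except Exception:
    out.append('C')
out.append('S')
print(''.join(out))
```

Execution trace: 'E' (try body) → 'G' (except ZeroDivisionError) → 'S' (after the try/except). Output: EGS

Answer: EGS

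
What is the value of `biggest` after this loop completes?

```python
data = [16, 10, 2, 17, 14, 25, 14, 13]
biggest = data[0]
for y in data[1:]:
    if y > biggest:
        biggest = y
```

Maximum of [16, 10, 2, 17, 14, 25, 14, 13]
`biggest` takes the values: 16 → 17 → 25

Answer: 25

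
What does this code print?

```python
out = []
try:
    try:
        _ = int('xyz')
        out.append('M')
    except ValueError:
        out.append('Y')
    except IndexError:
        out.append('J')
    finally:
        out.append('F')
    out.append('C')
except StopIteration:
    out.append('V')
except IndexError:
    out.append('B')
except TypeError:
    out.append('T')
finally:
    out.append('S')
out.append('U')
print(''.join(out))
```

Execution trace: 'Y' (inner except ValueError) → 'F' (inner finally) → 'C' (try body, no exception) → 'S' (finally) → 'U' (after the try/except). Output: YFCSU

Answer: YFCSU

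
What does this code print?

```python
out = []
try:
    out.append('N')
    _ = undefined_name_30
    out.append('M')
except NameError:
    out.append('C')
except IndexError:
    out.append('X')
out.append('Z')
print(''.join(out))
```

Execution trace: 'N' (try body) → 'C' (except NameError) → 'Z' (after the try/except). Output: NCZ

Answer: NCZ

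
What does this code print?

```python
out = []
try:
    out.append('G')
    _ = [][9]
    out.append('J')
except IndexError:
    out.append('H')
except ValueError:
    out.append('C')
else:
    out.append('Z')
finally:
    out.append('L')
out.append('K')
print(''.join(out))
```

Execution trace: 'G' (try body) → 'H' (except IndexError) → 'L' (finally) → 'K' (after the try/except). Output: GHLK

Answer: GHLK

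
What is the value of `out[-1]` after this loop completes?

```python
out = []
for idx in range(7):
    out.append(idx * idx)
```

Last element of squares 0 to 6
`out` takes the values: [] → [0] → [0, 1] → [0, 1, 4] → [0, 1, 4, 9] → [0, 1, 4, 9, 16] → [0, 1, 4, 9, 16, 25] → [0, 1, 4, 9, 16, 25, 36]
So `out[-1]` = 36

Answer: 36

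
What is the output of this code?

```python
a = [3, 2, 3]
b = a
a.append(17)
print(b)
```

Key concept: basic list aliasing.
Step by step:
`a = [3, 2, 3]` → a = [3, 2, 3]
`b = a` → b = [3, 2, 3] (same object as a)
`a.append(17)` → a = [3, 2, 3, 17] (same object as b); b = [3, 2, 3, 17] (same object as a)
`print(b)` → prints [3, 2, 3, 17]

Answer: [3, 2, 3, 17]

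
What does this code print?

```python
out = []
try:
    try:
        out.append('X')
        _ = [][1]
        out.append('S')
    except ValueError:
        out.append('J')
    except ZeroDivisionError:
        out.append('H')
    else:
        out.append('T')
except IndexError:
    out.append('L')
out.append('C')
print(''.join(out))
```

Execution trace: 'X' (try body) → 'L' (outer except IndexError) → 'C' (after the try/except). Output: XLC

Answer: XLC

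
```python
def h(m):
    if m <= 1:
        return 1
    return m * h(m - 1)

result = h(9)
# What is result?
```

h(9) = 9 * 8 * 7 * 6 * 5 * 4 * 3 * 2 * 1 = 362880

Answer: 362880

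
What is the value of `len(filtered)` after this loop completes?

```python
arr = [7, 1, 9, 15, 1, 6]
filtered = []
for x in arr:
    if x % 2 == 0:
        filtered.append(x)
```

Count even numbers in [7, 1, 9, 15, 1, 6]
`filtered` takes the values: [] → [6]
So `len(filtered)` = 1

Answer: 1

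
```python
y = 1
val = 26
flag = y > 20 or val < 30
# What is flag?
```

Trace:
`y = 1` → y = 1
`val = 26` → val = 26
`flag = y > 20 or val < 30` → flag = True
So flag = True

Answer: True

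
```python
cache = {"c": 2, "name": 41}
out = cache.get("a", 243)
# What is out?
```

Trace:
`cache = {"c": 2, "name": 41}` → cache = {'c': 2, 'name': 41}
`out = cache.get("a", 243)` → out = 243
So out = 243

Answer: 243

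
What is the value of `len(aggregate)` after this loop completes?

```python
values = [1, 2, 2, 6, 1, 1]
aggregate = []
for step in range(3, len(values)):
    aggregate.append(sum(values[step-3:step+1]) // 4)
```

Number of 4-element averages
`aggregate` takes the values: [] → [2] → [2, 2] → [2, 2, 2]
So `len(aggregate)` = 3

Answer: 3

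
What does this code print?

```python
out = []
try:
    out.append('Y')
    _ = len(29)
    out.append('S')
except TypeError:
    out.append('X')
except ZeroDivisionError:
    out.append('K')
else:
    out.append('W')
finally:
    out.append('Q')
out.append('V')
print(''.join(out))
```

Execution trace: 'Y' (try body) → 'X' (except TypeError) → 'Q' (finally) → 'V' (after the try/except). Output: YXQV

Answer: YXQV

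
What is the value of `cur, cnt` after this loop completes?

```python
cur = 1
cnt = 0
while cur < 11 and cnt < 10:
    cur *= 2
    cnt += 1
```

Double until >= 11 or 10 iterations
`cur, cnt` takes the values: (1, 0) → (2, 0) → (2, 1) → (4, 1) → (4, 2) → (8, 2) → (8, 3) → (16, 3) → (16, 4)

Answer: 16, 4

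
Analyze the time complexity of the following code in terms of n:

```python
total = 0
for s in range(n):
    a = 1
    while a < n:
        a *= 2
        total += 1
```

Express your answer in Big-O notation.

Each loop level contributes: n × log n. Multiplying the contributions gives O(n log n).

Answer: O(n log n)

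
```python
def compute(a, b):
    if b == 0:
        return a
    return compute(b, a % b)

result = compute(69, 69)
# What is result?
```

compute(69, 69) -> compute(69, 0) -> 69

Answer: 69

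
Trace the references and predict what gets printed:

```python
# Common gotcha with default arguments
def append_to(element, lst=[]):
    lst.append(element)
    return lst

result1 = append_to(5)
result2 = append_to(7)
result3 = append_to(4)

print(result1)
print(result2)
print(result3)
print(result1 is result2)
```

Key concept: mutable default argument gotcha.
Step by step:
`result1 = append_to(5)` → result1 = [5]
`result2 = append_to(7)` → result1 = [5, 7] (same object as result2); result2 = [5, 7] (same object as result1)
`result3 = append_to(4)` → result1 = [5, 7, 4] (same object as result2, result3); result2 = [5, 7, 4] (same object as result1, result3); result3 = [5, 7, 4] (same object as result1, result2)
`print(result1)` → prints [5, 7, 4]
`print(result2)` → prints [5, 7, 4]
`print(result3)` → prints [5, 7, 4]
`print(result1 is result2)` → prints True

Answer:
[5, 7, 4]
[5, 7, 4]
[5, 7, 4]
True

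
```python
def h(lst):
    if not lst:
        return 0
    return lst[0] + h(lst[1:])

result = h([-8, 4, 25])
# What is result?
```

(-8) + 4 + 25 + 0 = 21

Answer: 21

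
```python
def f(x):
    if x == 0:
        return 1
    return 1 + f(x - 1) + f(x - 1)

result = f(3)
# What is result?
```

f(x) = 1 + 2·f(x-1), f(0)=1. Closed form: (1+1)·2^3 - 1 = 15.

Answer: 15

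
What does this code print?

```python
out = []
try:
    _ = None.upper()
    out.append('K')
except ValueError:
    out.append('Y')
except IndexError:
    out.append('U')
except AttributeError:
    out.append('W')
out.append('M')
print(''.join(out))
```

Execution trace: 'W' (except AttributeError) → 'M' (after the try/except). Output: WM

Answer: WM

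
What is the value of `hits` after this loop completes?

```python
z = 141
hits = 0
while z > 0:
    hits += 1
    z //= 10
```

Count digits by repeated division by 10
`hits` takes the values: 0 → 1 → 2 → 3

Answer: 3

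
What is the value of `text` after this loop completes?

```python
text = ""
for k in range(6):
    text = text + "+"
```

Repeat '+' 6 times
`text` takes the values: "" → "+" → "++" → "+++" → "++++" → "+++++" → "++++++"

Answer: "++++++"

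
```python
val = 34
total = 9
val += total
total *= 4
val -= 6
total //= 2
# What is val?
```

Trace:
`val = 34` → val = 34
`total = 9` → total = 9
`val += total` → val = 43
`total *= 4` → total = 36
`val -= 6` → val = 37
`total //= 2` → total = 18
So val = 37

Answer: 37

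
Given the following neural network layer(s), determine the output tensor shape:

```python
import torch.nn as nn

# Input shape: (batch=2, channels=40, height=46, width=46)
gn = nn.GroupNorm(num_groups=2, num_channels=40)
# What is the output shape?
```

Input: (2, 40, 46, 46) -> Output: (2, 40, 46, 46)

Answer: (2, 40, 46, 46)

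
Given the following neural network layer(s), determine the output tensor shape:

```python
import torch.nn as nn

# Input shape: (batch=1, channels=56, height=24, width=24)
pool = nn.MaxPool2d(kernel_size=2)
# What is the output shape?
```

Input: (1, 56, 24, 24) -> Output: (1, 56, 12, 12)

Answer: (1, 56, 12, 12)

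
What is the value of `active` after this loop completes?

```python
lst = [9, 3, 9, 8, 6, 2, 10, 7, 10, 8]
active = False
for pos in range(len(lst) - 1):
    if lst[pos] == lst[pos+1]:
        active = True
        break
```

Check consecutive duplicates in [9, 3, 9, 8, 6, 2, 10, 7, 10, 8]
`active` takes the values: False

Answer: False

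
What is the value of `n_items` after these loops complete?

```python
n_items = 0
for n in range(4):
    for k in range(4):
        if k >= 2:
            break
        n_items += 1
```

Inner breaks at 2, outer runs 4 times
`n_items` takes the values: 0 → 1 → 2 → 3 → 4 → 5 → 6 → 7 → 8

Answer: 8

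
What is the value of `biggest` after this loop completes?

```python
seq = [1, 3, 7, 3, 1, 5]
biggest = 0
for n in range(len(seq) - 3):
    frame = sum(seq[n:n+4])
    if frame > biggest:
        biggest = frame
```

Max sum of 4-element window in [1, 3, 7, 3, 1, 5]
`biggest` takes the values: 0 → 14 → 16

Answer: 16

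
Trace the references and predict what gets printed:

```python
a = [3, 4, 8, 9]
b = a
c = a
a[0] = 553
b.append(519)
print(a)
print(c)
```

Key concept: multiple aliases.
Step by step:
`a = [3, 4, 8, 9]` → a = [3, 4, 8, 9]
`b = a` → b = [3, 4, 8, 9] (same object as a)
`c = a` → c = [3, 4, 8, 9] (same object as a, b)
`a[0] = 553` → a = [553, 4, 8, 9] (same object as b, c); b = [553, 4, 8, 9] (same object as a, c); c = [553, 4, 8, 9] (same object as a, b)
`b.append(519)` → a = [553, 4, 8, 9, 519] (same object as b, c); b = [553, 4, 8, 9, 519] (same object as a, c); c = [553, 4, 8, 9, 519] (same object as a, b)
`print(a)` → prints [553, 4, 8, 9, 519]
`print(c)` → prints [553, 4, 8, 9, 519]

Answer:
[553, 4, 8, 9, 519]
[553, 4, 8, 9, 519]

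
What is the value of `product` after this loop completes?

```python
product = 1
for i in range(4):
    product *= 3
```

3^4 = 81
`product` takes the values: 1 → 3 → 9 → 27 → 81

Answer: 81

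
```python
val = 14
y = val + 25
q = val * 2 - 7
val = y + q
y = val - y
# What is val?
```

Trace:
`val = 14` → val = 14
`y = val + 25` → y = 39
`q = val * 2 - 7` → q = 21
`val = y + q` → val = 60
`y = val - y` → y = 21
So val = 60

Answer: 60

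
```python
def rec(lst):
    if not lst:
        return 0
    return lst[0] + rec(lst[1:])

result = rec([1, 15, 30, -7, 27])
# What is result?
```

1 + 15 + 30 + (-7) + 27 + 0 = 66

Answer: 66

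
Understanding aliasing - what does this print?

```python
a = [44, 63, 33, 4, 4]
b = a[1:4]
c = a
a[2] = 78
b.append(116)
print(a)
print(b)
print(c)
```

Key concept: slice vs alias.
Step by step:
`a = [44, 63, 33, 4, 4]` → a = [44, 63, 33, 4, 4]
`b = a[1:4]` → b = [63, 33, 4]
`c = a` → c = [44, 63, 33, 4, 4] (same object as a)
`a[2] = 78` → a = [44, 63, 78, 4, 4] (same object as c); c = [44, 63, 78, 4, 4] (same object as a)
`b.append(116)` → b = [63, 33, 4, 116]
`print(a)` → prints [44, 63, 78, 4, 4]
`print(b)` → prints [63, 33, 4, 116]
`print(c)` → prints [44, 63, 78, 4, 4]

Answer:
[44, 63, 78, 4, 4]
[63, 33, 4, 116]
[44, 63, 78, 4, 4]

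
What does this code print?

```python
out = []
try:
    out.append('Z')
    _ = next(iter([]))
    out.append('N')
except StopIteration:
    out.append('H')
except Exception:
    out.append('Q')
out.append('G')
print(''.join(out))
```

Execution trace: 'Z' (try body) → 'H' (except StopIteration) → 'G' (after the try/except). Output: ZHG

Answer: ZHG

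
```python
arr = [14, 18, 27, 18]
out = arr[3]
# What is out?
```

Trace:
`arr = [14, 18, 27, 18]` → arr = [14, 18, 27, 18]
`out = arr[3]` → out = 18
So out = 18

Answer: 18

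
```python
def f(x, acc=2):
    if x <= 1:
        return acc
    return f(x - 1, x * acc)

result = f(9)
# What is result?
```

Accumulator trace (n, acc): (9, 2) -> (8, 18) -> (7, 144) -> (6, 1008) -> (5, 6048) -> (4, 30240) -> (3, 120960) -> (2, 362880) -> (1, 725760) -> return 725760

Answer: 725760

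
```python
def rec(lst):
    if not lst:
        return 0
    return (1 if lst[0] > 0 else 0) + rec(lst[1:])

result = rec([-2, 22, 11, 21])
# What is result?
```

Count of positive elements in [-2, 22, 11, 21] = 3

Answer: 3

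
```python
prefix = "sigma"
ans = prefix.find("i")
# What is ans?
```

Trace:
`prefix = "sigma"` → prefix = 'sigma'
`ans = prefix.find("i")` → ans = 1
So ans = 1

Answer: 1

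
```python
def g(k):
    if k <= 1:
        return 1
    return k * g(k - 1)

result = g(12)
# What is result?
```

g(12) = 12 * 11 * 10 * 9 * 8 * 7 * 6 * 5 * 4 * 3 * 2 * 1 = 479001600

Answer: 479001600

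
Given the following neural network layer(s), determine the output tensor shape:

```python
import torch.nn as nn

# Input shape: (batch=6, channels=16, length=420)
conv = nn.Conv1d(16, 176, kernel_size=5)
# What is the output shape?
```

Input: (6, 16, 420) -> Output: (6, 176, 416)

Answer: (6, 176, 416)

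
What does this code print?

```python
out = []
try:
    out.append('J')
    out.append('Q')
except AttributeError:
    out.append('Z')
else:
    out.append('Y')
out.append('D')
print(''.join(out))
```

Execution trace: 'J' (try body) → 'Q' (try body, no exception) → 'Y' (else) → 'D' (after the try/except). Output: JQYD

Answer: JQYD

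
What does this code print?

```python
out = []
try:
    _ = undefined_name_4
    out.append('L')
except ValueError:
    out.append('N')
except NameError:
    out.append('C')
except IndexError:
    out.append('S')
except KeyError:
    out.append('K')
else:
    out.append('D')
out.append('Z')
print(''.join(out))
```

Execution trace: 'C' (except NameError) → 'Z' (after the try/except). Output: CZ

Answer: CZ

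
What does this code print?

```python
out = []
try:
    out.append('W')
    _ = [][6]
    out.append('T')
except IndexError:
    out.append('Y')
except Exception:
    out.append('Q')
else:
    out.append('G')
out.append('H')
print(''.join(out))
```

Execution trace: 'W' (try body) → 'Y' (except IndexError) → 'H' (after the try/except). Output: WYH

Answer: WYH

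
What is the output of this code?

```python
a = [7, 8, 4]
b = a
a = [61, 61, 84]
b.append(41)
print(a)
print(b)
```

Key concept: rebinding vs mutation: a is rebound to a new list, b still points at the original.
Step by step:
`a = [7, 8, 4]` → a = [7, 8, 4]
`b = a` → b = [7, 8, 4] (same object as a)
`a = [61, 61, 84]` → a = [61, 61, 84]
`b.append(41)` → b = [7, 8, 4, 41]
`print(a)` → prints [61, 61, 84]
`print(b)` → prints [7, 8, 4, 41]

Answer:
[61, 61, 84]
[7, 8, 4, 41]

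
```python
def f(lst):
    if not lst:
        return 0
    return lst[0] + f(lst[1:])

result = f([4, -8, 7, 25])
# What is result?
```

4 + (-8) + 7 + 25 + 0 = 28

Answer: 28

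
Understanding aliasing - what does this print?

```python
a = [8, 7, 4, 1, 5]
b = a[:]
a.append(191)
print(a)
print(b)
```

Key concept: slice [:] creates copy.
Step by step:
`a = [8, 7, 4, 1, 5]` → a = [8, 7, 4, 1, 5]
`b = a[:]` → b = [8, 7, 4, 1, 5]
`a.append(191)` → a = [8, 7, 4, 1, 5, 191]
`print(a)` → prints [8, 7, 4, 1, 5, 191]
`print(b)` → prints [8, 7, 4, 1, 5]

Answer:
[8, 7, 4, 1, 5, 191]
[8, 7, 4, 1, 5]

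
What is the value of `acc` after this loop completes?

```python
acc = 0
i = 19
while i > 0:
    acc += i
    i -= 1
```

Sum 19 down to 1
`acc` takes the values: 0 → 19 → 37 → 54 → 70 → 85 → 99 → 112 → 124 → 135 → 145 → 154 → 162 → 169 → 175 → 180 → 184 → 187 → 189 → 190

Answer: 190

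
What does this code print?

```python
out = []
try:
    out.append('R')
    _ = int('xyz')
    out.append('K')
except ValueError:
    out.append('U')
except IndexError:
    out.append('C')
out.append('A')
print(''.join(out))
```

Execution trace: 'R' (try body) → 'U' (except ValueError) → 'A' (after the try/except). Output: RUA

Answer: RUA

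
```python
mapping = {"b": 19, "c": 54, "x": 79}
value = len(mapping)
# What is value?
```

Trace:
`mapping = {"b": 19, "c": 54, "x": 79}` → mapping = {'b': 19, 'c': 54, 'x': 79}
`value = len(mapping)` → value = 3
So value = 3

Answer: 3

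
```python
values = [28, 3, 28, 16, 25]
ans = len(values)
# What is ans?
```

Trace:
`values = [28, 3, 28, 16, 25]` → values = [28, 3, 28, 16, 25]
`ans = len(values)` → ans = 5
So ans = 5

Answer: 5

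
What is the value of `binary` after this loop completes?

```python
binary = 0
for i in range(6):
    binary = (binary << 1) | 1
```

Build 6 consecutive 1-bits: 0b111111
`binary` takes the values: 0 → 1 → 3 → 7 → 15 → 31 → 63

Answer: 63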